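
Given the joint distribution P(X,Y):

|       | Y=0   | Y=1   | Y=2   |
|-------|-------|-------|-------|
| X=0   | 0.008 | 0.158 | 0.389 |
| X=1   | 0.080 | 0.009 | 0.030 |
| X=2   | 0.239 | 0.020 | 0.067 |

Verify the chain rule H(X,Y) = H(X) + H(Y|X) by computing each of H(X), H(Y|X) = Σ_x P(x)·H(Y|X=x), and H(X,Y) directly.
H(X) = 1.3640 bits, H(Y|X) = 1.0143 bits, H(X,Y) = 2.3783 bits

Marginal of X (row sums):
  P(X=0) = 0.008 + 0.158 + 0.389 = 0.555
  P(X=1) = 0.080 + 0.009 + 0.030 = 0.119
  P(X=2) = 0.239 + 0.020 + 0.067 = 0.326
H(X) = -[0.555·log₂(0.555) + 0.119·log₂(0.119) + 0.326·log₂(0.326)]
  = 0.471439 + 0.365445 + 0.527160 = 1.3640 bits

H(Y|X) = Σ_x P(x)·H(Y|X=x):
  X=0: P(X=0) = 0.555, P(Y|X=0) = (8/555, 158/555, 389/555) → H(Y|X=0) = 0.963537
  X=1: P(X=1) = 0.119, P(Y|X=1) = (80/119, 9/119, 30/119) → H(Y|X=1) = 1.168009
  X=2: P(X=2) = 0.326, P(Y|X=2) = (239/326, 10/163, 67/326) → H(Y|X=2) = 1.044514
H(Y|X) = 0.555·0.963537 + 0.119·1.168009 + 0.326·1.044514 = 1.0143 bits

H(X,Y) = -Σ_{x,y} P(x,y) log₂ P(x,y). Per-cell terms -P(x,y)·log₂P(x,y):
  X=0: 0.055726, 0.420597, 0.529879
  X=1: 0.291508, 0.061163, 0.151767
  X=2: 0.493515, 0.112877, 0.261280
Sum of the 9 terms: H(X,Y) = 2.3783 bits

Chain rule check:
  H(X) + H(Y|X) = 1.3640 + 1.0143 = 2.3783 bits
  H(X,Y) = 2.3783 bits
✓ Chain rule verified.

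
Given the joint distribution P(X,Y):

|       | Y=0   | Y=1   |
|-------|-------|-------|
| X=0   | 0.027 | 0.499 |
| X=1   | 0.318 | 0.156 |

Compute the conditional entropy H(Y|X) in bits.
0.5868 bits

H(Y|X) = H(X,Y) - H(X)

H(X,Y) = -Σ_{x,y} P(x,y) log₂ P(x,y). Per-cell terms -P(x,y)·log₂P(x,y):
  X=0: 0.1406942, 0.5004413
  X=1: 0.5256226, 0.4181396
Sum of the 4 terms: H(X,Y) = 1.584898 bits

Marginal of X (row sums):
  P(X=0) = 0.027 + 0.499 = 0.526
  P(X=1) = 0.318 + 0.156 = 0.474
H(X) = -[0.526·log₂(0.526) + 0.474·log₂(0.474)]
  = 0.4875311 + 0.5105175 = 0.998049 bits

H(Y|X) = H(X,Y) - H(X) = 1.584898 - 0.998049 = 0.5868 bits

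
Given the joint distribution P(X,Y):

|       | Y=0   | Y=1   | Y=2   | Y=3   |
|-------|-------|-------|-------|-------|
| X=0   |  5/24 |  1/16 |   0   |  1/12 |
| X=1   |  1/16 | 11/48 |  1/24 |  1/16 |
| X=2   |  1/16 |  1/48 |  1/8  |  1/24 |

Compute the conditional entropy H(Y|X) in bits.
1.5711 bits

H(Y|X) = H(X,Y) - H(X)

H(X,Y) = -Σ_{x,y} P(x,y) log₂ P(x,y). Per-cell terms -P(x,y)·log₂P(x,y):
  X=0: 0.4715, 0.2500, 0.0000, 0.2987
  X=1: 0.2500, 0.4871, 0.1910, 0.2500
  X=2: 0.2500, 0.1164, 0.3750, 0.1910
  (cells with P = 0 contribute 0)
Sum of the 12 terms: H(X,Y) = 3.1307 bits

Marginal of X (row sums):
  P(X=0) = 5/24 + 1/16 + 0 + 1/12 = 17/48
  P(X=1) = 1/16 + 11/48 + 1/24 + 1/16 = 19/48
  P(X=2) = 1/16 + 1/48 + 1/8 + 1/24 = 1/4
H(X) = -[(17/48)·log₂(17/48) + (19/48)·log₂(19/48) + (1/4)·log₂(1/4)]
  = 0.5304 + 0.5292 + 0.5000 = 1.5596 bits

H(Y|X) = H(X,Y) - H(X) = 3.1307 - 1.5596 = 1.5711 bits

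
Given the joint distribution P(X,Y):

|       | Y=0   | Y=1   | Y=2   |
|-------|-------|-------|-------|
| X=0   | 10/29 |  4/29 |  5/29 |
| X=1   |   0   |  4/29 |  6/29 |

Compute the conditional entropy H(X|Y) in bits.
0.6529 bits

H(X|Y) = H(X,Y) - H(Y)

H(X,Y) = -Σ_{x,y} P(x,y) log₂ P(x,y). Per-cell terms -P(x,y)·log₂P(x,y):
  X=0: 0.52967, 0.39420, 0.43725
  X=1: 0.00000, 0.39420, 0.47028
  (cells with P = 0 contribute 0)
Sum of the 6 terms: H(X,Y) = 2.2256 bits

Marginal of Y (column sums):
  P(Y=0) = 10/29 + 0 = 10/29
  P(Y=1) = 4/29 + 4/29 = 8/29
  P(Y=2) = 5/29 + 6/29 = 11/29
H(Y) = -[(10/29)·log₂(10/29) + (8/29)·log₂(8/29) + (11/29)·log₂(11/29)]
  = 0.52967 + 0.51255 + 0.53048 = 1.5727 bits

H(X|Y) = H(X,Y) - H(Y) = 2.2256 - 1.5727 = 0.6529 bits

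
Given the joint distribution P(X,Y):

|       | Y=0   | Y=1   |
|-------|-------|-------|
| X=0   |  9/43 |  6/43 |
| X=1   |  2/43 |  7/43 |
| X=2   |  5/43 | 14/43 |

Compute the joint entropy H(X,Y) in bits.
2.3890 bits

H(X,Y) = -Σ_{x,y} P(x,y) log₂ P(x,y). Per-cell terms -P(x,y)·log₂P(x,y):
  X=0: 0.47226, 0.39646
  X=1: 0.20587, 0.42633
  X=2: 0.36097, 0.52709
Sum of the 6 terms: H(X,Y) = 2.3890 bits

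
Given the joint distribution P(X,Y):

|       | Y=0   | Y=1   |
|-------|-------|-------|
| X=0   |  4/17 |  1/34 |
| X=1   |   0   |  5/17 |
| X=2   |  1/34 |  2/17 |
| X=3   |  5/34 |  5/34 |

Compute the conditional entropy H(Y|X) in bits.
0.5335 bits

H(Y|X) = H(X,Y) - H(X)

H(X,Y) = -Σ_{x,y} P(x,y) log₂ P(x,y). Per-cell terms -P(x,y)·log₂P(x,y):
  X=0: 0.49117, 0.14963
  X=1: 0.00000, 0.51927
  X=2: 0.14963, 0.36323
  X=3: 0.40670, 0.40670
  (cells with P = 0 contribute 0)
Sum of the 8 terms: H(X,Y) = 2.4863 bits

Marginal of X (row sums):
  P(X=0) = 4/17 + 1/34 = 9/34
  P(X=1) = 0 + 5/17 = 5/17
  P(X=2) = 1/34 + 2/17 = 5/34
  P(X=3) = 5/34 + 5/34 = 5/17
H(X) = -[(9/34)·log₂(9/34) + (5/17)·log₂(5/17) + (5/34)·log₂(5/34) + (5/17)·log₂(5/17)]
  = 0.50758 + 0.51927 + 0.40670 + 0.51927 = 1.9528 bits

H(Y|X) = H(X,Y) - H(X) = 2.4863 - 1.9528 = 0.5335 bits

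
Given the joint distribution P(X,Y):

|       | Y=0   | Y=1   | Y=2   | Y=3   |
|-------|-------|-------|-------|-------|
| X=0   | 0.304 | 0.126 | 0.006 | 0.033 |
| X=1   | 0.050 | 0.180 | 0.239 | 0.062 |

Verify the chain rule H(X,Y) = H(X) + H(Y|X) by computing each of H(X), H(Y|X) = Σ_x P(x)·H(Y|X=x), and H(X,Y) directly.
H(X) = 0.9972 bits, H(Y|X) = 1.5119 bits, H(X,Y) = 2.5091 bits

Marginal of X (row sums):
  P(X=0) = 0.304 + 0.126 + 0.006 + 0.033 = 0.469
  P(X=1) = 0.050 + 0.180 + 0.239 + 0.062 = 0.531
H(X) = -[0.469·log₂(0.469) + 0.531·log₂(0.531)]
  = 0.5123 + 0.4849 = 0.9972 bits

H(Y|X) = Σ_x P(x)·H(Y|X=x):
  X=0: P(X=0) = 0.469, P(Y|X=0) = (304/469, 18/67, 6/469, 33/469) → H(Y|X=0) = 1.2647
  X=1: P(X=1) = 0.531, P(Y|X=1) = (50/531, 20/59, 239/531, 62/531) → H(Y|X=1) = 1.7302
H(Y|X) = 0.469·1.2647 + 0.531·1.7302 = 1.5119 bits

H(X,Y) = -Σ_{x,y} P(x,y) log₂ P(x,y). Per-cell terms -P(x,y)·log₂P(x,y):
  X=0: 0.5222, 0.3766, 0.0443, 0.1624
  X=1: 0.2161, 0.4453, 0.4935, 0.2487
Sum of the 8 terms: H(X,Y) = 2.5091 bits

Chain rule check:
  H(X) + H(Y|X) = 0.9972 + 1.5119 = 2.5091 bits
  H(X,Y) = 2.5091 bits
✓ Chain rule verified.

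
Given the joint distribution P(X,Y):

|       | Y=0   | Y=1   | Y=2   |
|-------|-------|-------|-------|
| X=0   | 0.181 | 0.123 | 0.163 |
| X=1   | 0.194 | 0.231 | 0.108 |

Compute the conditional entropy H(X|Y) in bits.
0.9674 bits

H(X|Y) = H(X,Y) - H(Y)

H(X,Y) = -Σ_{x,y} P(x,y) log₂ P(x,y). Per-cell terms -P(x,y)·log₂P(x,y):
  X=0: 0.4463, 0.3719, 0.4266
  X=1: 0.4590, 0.4883, 0.3468
Sum of the 6 terms: H(X,Y) = 2.5389 bits

Marginal of Y (column sums):
  P(Y=0) = 0.181 + 0.194 = 0.375
  P(Y=1) = 0.123 + 0.231 = 0.354
  P(Y=2) = 0.163 + 0.108 = 0.271
H(Y) = -[0.375·log₂(0.375) + 0.354·log₂(0.354) + 0.271·log₂(0.271)]
  = 0.5306 + 0.5304 + 0.5105 = 1.5715 bits

H(X|Y) = H(X,Y) - H(Y) = 2.5389 - 1.5715 = 0.9674 bits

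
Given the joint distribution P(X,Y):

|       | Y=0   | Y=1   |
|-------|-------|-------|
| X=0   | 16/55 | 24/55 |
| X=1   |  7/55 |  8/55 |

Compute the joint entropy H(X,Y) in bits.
1.8233 bits

H(X,Y) = -Σ_{x,y} P(x,y) log₂ P(x,y). Per-cell terms -P(x,y)·log₂P(x,y):
  X=0: 0.51821, 0.52206
  X=1: 0.37851, 0.40456
Sum of the 4 terms: H(X,Y) = 1.8233 bits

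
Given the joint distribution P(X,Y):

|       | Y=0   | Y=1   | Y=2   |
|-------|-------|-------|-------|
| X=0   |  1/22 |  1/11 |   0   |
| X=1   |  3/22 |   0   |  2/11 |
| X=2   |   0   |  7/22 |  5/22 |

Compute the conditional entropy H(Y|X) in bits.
0.9732 bits

H(Y|X) = H(X,Y) - H(X)

H(X,Y) = -Σ_{x,y} P(x,y) log₂ P(x,y). Per-cell terms -P(x,y)·log₂P(x,y):
  X=0: 0.20270, 0.31449, 0.00000
  X=1: 0.39197, 0.00000, 0.44717
  X=2: 0.00000, 0.52566, 0.48580
  (cells with P = 0 contribute 0)
Sum of the 9 terms: H(X,Y) = 2.3678 bits

Marginal of X (row sums):
  P(X=0) = 1/22 + 1/11 + 0 = 3/22
  P(X=1) = 3/22 + 0 + 2/11 = 7/22
  P(X=2) = 0 + 7/22 + 5/22 = 6/11
H(X) = -[(3/22)·log₂(3/22) + (7/22)·log₂(7/22) + (6/11)·log₂(6/11)]
  = 0.39197 + 0.52566 + 0.47698 = 1.3946 bits

H(Y|X) = H(X,Y) - H(X) = 2.3678 - 1.3946 = 0.9732 bits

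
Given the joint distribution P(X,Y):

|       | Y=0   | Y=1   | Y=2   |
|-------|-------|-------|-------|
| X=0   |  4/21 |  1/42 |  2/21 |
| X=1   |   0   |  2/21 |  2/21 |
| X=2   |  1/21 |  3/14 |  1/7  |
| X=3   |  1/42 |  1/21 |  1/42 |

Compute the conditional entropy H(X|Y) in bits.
1.5385 bits

H(X|Y) = H(X,Y) - H(Y)

H(X,Y) = -Σ_{x,y} P(x,y) log₂ P(x,y). Per-cell terms -P(x,y)·log₂P(x,y):
  X=0: 0.4556795, 0.1283885, 0.3230778
  X=1: 0.0000000, 0.3230778, 0.3230778
  X=2: 0.2091580, 0.4762269, 0.4010507
  X=3: 0.1283885, 0.2091580, 0.1283885
  (cells with P = 0 contribute 0)
Sum of the 12 terms: H(X,Y) = 3.105672 bits

Marginal of Y (column sums):
  P(Y=0) = 4/21 + 0 + 1/21 + 1/42 = 11/42
  P(Y=1) = 1/42 + 2/21 + 3/14 + 1/21 = 8/21
  P(Y=2) = 2/21 + 2/21 + 1/7 + 1/42 = 5/14
H(Y) = -[(11/42)·log₂(11/42) + (8/21)·log₂(8/21) + (5/14)·log₂(5/14)]
  = 0.5062320 + 0.5304066 + 0.5305096 = 1.567148 bits

H(X|Y) = H(X,Y) - H(Y) = 3.105672 - 1.567148 = 1.5385 bits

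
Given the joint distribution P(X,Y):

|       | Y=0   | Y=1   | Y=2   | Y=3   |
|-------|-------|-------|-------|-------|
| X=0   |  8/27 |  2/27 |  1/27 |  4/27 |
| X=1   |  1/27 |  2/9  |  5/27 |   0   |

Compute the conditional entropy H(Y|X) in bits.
1.5001 bits

H(Y|X) = H(X,Y) - H(X)

H(X,Y) = -Σ_{x,y} P(x,y) log₂ P(x,y). Per-cell terms -P(x,y)·log₂P(x,y):
  X=0: 0.51997, 0.27814, 0.17611, 0.40813
  X=1: 0.17611, 0.48221, 0.45055, 0.00000
  (cells with P = 0 contribute 0)
Sum of the 8 terms: H(X,Y) = 2.4912 bits

Marginal of X (row sums):
  P(X=0) = 8/27 + 2/27 + 1/27 + 4/27 = 5/9
  P(X=1) = 1/27 + 2/9 + 5/27 + 0 = 4/9
H(X) = -[(5/9)·log₂(5/9) + (4/9)·log₂(4/9)]
  = 0.47111 + 0.51997 = 0.9911 bits

H(Y|X) = H(X,Y) - H(X) = 2.4912 - 0.9911 = 1.5001 bits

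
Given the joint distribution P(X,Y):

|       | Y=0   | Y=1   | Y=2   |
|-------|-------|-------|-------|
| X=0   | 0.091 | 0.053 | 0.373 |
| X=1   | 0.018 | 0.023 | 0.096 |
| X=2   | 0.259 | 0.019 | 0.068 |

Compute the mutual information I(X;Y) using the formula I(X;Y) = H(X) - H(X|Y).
0.2486 bits

I(X;Y) = H(X) - H(X|Y)

Marginal of X (row sums):
  P(X=0) = 0.091 + 0.053 + 0.373 = 0.517
  P(X=1) = 0.018 + 0.023 + 0.096 = 0.137
  P(X=2) = 0.259 + 0.019 + 0.068 = 0.346
H(X) = -[0.517·log₂(0.517) + 0.137·log₂(0.137) + 0.346·log₂(0.346)]
  = 0.49206 + 0.39288 + 0.52978 = 1.41472 bits

Marginal of Y (column sums):
  P(Y=0) = 0.091 + 0.018 + 0.259 = 0.368
  P(Y=1) = 0.053 + 0.023 + 0.019 = 0.095
  P(Y=2) = 0.373 + 0.096 + 0.068 = 0.537
H(X|Y) = Σ_y P(y)·H(X|Y=y):
  Y=0: P(Y=0) = 0.368, P(X|Y=0) = (91/368, 9/184, 259/368) → H(X|Y=0) = 1.06807
  Y=1: P(Y=1) = 0.095, P(X|Y=1) = (53/95, 23/95, 1/5) → H(X|Y=1) = 1.42952
  Y=2: P(Y=2) = 0.537, P(X|Y=2) = (373/537, 32/179, 68/537) → H(X|Y=2) = 1.18674
H(X|Y) = 0.368·1.06807 + 0.095·1.42952 + 0.537·1.18674 = 1.16613 bits

I(X;Y) = H(X) - H(X|Y) = 1.41472 - 1.16613 = 0.2486 bits

Cross-check via I(X;Y) = H(X) + H(Y) - H(X,Y): computing H(Y) from the column sums and H(X,Y) from the 9 cells in the same way gives H(Y) = 1.33504 bits and H(X,Y) = 2.50118 bits, so
I(X;Y) = 1.41472 + 1.33504 - 2.50118 = 0.2486 bits ✓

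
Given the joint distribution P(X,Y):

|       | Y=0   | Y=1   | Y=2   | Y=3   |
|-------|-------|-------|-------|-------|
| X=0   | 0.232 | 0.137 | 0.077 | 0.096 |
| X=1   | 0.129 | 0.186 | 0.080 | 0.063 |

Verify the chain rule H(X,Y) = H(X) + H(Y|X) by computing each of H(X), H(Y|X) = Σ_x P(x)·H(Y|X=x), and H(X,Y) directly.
H(X) = 0.9949 bits, H(Y|X) = 1.8716 bits, H(X,Y) = 2.8665 bits

Marginal of X (row sums):
  P(X=0) = 0.232 + 0.137 + 0.077 + 0.096 = 0.542
  P(X=1) = 0.129 + 0.186 + 0.080 + 0.063 = 0.458
H(X) = -[0.542·log₂(0.542) + 0.458·log₂(0.458)]
  = 0.478930 + 0.515974 = 0.9949 bits

H(Y|X) = Σ_x P(x)·H(Y|X=x):
  X=0: P(X=0) = 0.542, P(Y|X=0) = (116/271, 137/542, 77/542, 48/271) → H(Y|X=0) = 1.867793
  X=1: P(X=1) = 0.458, P(Y|X=1) = (129/458, 93/229, 40/229, 63/458) → H(Y|X=1) = 1.876202
H(Y|X) = 0.542·1.867793 + 0.458·1.876202 = 1.8716 bits

H(X,Y) = -Σ_{x,y} P(x,y) log₂ P(x,y). Per-cell terms -P(x,y)·log₂P(x,y):
  X=0: 0.489010, 0.392882, 0.284823, 0.324559
  X=1: 0.381138, 0.451352, 0.291508, 0.251276
Sum of the 8 terms: H(X,Y) = 2.8665 bits

Chain rule check:
  H(X) + H(Y|X) = 0.9949 + 1.8716 = 2.8665 bits
  H(X,Y) = 2.8665 bits
✓ Chain rule verified.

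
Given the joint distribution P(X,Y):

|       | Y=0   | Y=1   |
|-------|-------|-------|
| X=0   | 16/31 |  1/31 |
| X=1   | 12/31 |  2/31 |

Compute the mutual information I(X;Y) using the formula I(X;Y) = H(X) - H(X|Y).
0.0145 bits

I(X;Y) = H(X) - H(X|Y)

Marginal of X (row sums):
  P(X=0) = 16/31 + 1/31 = 17/31
  P(X=1) = 12/31 + 2/31 = 14/31
H(X) = -[(17/31)·log₂(17/31) + (14/31)·log₂(14/31)]
  = 0.475305 + 0.517928 = 0.99323 bits

Marginal of Y (column sums):
  P(Y=0) = 16/31 + 12/31 = 28/31
  P(Y=1) = 1/31 + 2/31 = 3/31
H(X|Y) = Σ_y P(y)·H(X|Y=y):
  Y=0: P(Y=0) = 28/31, P(X|Y=0) = (4/7, 3/7) → H(X|Y=0) = 0.985228
  Y=1: P(Y=1) = 3/31, P(X|Y=1) = (1/3, 2/3) → H(X|Y=1) = 0.918296
H(X|Y) = (28/31)·0.985228 + (3/31)·0.918296 = 0.97875 bits

I(X;Y) = H(X) - H(X|Y) = 0.99323 - 0.97875 = 0.0145 bits

Cross-check via I(X;Y) = H(X) + H(Y) - H(X,Y): computing H(Y) from the column sums and H(X,Y) from the 4 cells in the same way gives H(Y) = 0.45869 bits and H(X,Y) = 1.43744 bits, so
I(X;Y) = 0.99323 + 0.45869 - 1.43744 = 0.0145 bits ✓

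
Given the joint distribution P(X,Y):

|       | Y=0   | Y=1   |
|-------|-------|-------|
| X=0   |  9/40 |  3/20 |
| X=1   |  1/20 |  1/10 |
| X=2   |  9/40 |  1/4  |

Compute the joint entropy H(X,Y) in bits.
2.4272 bits

H(X,Y) = -Σ_{x,y} P(x,y) log₂ P(x,y). Per-cell terms -P(x,y)·log₂P(x,y):
  X=0: 0.4842, 0.4105
  X=1: 0.2161, 0.3322
  X=2: 0.4842, 0.5000
Sum of the 6 terms: H(X,Y) = 2.4272 bits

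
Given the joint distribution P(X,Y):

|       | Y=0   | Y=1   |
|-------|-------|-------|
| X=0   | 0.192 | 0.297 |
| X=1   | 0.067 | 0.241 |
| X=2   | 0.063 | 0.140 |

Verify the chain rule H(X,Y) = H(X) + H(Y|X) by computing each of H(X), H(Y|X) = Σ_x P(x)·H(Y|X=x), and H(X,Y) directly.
H(X) = 1.4950 bits, H(Y|X) = 0.8867 bits, H(X,Y) = 2.3817 bits

Marginal of X (row sums):
  P(X=0) = 0.192 + 0.297 = 0.489
  P(X=1) = 0.067 + 0.241 = 0.308
  P(X=2) = 0.063 + 0.140 = 0.203
H(X) = -[0.489·log₂(0.489) + 0.308·log₂(0.308) + 0.203·log₂(0.203)]
  = 0.5047 + 0.5233 + 0.4670 = 1.4950 bits

H(Y|X) = Σ_x P(x)·H(Y|X=x):
  X=0: P(X=0) = 0.489, P(Y|X=0) = (64/163, 99/163) → H(Y|X=0) = 0.9665
  X=1: P(X=1) = 0.308, P(Y|X=1) = (67/308, 241/308) → H(Y|X=1) = 0.7556
  X=2: P(X=2) = 0.203, P(Y|X=2) = (9/29, 20/29) → H(Y|X=2) = 0.8936
H(Y|X) = 0.489·0.9665 + 0.308·0.7556 + 0.203·0.8936 = 0.8867 bits

H(X,Y) = -Σ_{x,y} P(x,y) log₂ P(x,y). Per-cell terms -P(x,y)·log₂P(x,y):
  X=0: 0.4571, 0.5202
  X=1: 0.2613, 0.4947
  X=2: 0.2513, 0.3971
Sum of the 6 terms: H(X,Y) = 2.3817 bits

Chain rule check:
  H(X) + H(Y|X) = 1.4950 + 0.8867 = 2.3817 bits
  H(X,Y) = 2.3817 bits
✓ Chain rule verified.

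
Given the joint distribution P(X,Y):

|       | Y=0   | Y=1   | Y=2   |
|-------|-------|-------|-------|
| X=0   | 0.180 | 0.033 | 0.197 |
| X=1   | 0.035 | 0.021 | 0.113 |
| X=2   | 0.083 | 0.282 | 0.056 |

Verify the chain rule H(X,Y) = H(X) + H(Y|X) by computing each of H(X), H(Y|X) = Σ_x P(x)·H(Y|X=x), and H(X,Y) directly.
H(X) = 1.4863 bits, H(Y|X) = 1.2708 bits, H(X,Y) = 2.7571 bits

Marginal of X (row sums):
  P(X=0) = 0.180 + 0.033 + 0.197 = 0.410
  P(X=1) = 0.035 + 0.021 + 0.113 = 0.169
  P(X=2) = 0.083 + 0.282 + 0.056 = 0.421
H(X) = -[0.410·log₂(0.410) + 0.169·log₂(0.169) + 0.421·log₂(0.421)]
  = 0.52738 + 0.43347 + 0.52545 = 1.4863 bits

H(Y|X) = Σ_x P(x)·H(Y|X=x):
  X=0: P(X=0) = 0.410, P(Y|X=0) = (18/41, 33/410, 197/410) → H(Y|X=0) = 1.32206
  X=1: P(X=1) = 0.169, P(Y|X=1) = (35/169, 21/169, 113/169) → H(Y|X=1) = 1.23257
  X=2: P(X=2) = 0.421, P(Y|X=2) = (83/421, 282/421, 56/421) → H(Y|X=2) = 1.23622
H(Y|X) = 0.410·1.32206 + 0.169·1.23257 + 0.421·1.23622 = 1.2708 bits

H(X,Y) = -Σ_{x,y} P(x,y) log₂ P(x,y). Per-cell terms -P(x,y)·log₂P(x,y):
  X=0: 0.44531, 0.16241, 0.46172
  X=1: 0.16928, 0.11704, 0.35545
  X=2: 0.29803, 0.51500, 0.23287
Sum of the 9 terms: H(X,Y) = 2.7571 bits

Chain rule check:
  H(X) + H(Y|X) = 1.4863 + 1.2708 = 2.7571 bits
  H(X,Y) = 2.7571 bits
✓ Chain rule verified.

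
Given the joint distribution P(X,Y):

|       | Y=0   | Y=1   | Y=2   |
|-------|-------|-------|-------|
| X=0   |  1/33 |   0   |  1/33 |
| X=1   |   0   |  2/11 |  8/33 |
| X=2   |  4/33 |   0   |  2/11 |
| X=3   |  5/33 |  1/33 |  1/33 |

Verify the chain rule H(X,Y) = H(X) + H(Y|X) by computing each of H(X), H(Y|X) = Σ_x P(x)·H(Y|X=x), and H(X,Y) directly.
H(X) = 1.7664 bits, H(Y|X) = 1.0165 bits, H(X,Y) = 2.7829 bits

Marginal of X (row sums):
  P(X=0) = 1/33 + 0 + 1/33 = 2/33
  P(X=1) = 0 + 2/11 + 8/33 = 14/33
  P(X=2) = 4/33 + 0 + 2/11 = 10/33
  P(X=3) = 5/33 + 1/33 + 1/33 = 7/33
H(X) = -[(2/33)·log₂(2/33) + (14/33)·log₂(14/33) + (10/33)·log₂(10/33) + (7/33)·log₂(7/33)]
  = 0.24511 + 0.52480 + 0.52196 + 0.47452 = 1.7664 bits

H(Y|X) = Σ_x P(x)·H(Y|X=x):
  X=0: P(X=0) = 2/33, P(Y|X=0) = (1/2, 0, 1/2) → H(Y|X=0) = 1.00000
  X=1: P(X=1) = 14/33, P(Y|X=1) = (0, 3/7, 4/7) → H(Y|X=1) = 0.98523
  X=2: P(X=2) = 10/33, P(Y|X=2) = (2/5, 0, 3/5) → H(Y|X=2) = 0.97095
  X=3: P(X=3) = 7/33, P(Y|X=3) = (5/7, 1/7, 1/7) → H(Y|X=3) = 1.14883
H(Y|X) = (2/33)·1.00000 + (14/33)·0.98523 + (10/33)·0.97095 + (7/33)·1.14883 = 1.0165 bits

H(X,Y) = -Σ_{x,y} P(x,y) log₂ P(x,y). Per-cell terms -P(x,y)·log₂P(x,y):
  X=0: 0.15286, 0.00000, 0.15286
  X=1: 0.00000, 0.44717, 0.49561
  X=2: 0.36902, 0.00000, 0.44717
  X=3: 0.41249, 0.15286, 0.15286
  (cells with P = 0 contribute 0)
Sum of the 12 terms: H(X,Y) = 2.7829 bits

Chain rule check:
  H(X) + H(Y|X) = 1.7664 + 1.0165 = 2.7829 bits
  H(X,Y) = 2.7829 bits
✓ Chain rule verified.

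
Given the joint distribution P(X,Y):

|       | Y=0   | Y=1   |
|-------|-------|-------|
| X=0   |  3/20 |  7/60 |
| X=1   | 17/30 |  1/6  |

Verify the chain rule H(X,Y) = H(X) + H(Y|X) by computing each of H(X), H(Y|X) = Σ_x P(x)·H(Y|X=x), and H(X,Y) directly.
H(X) = 0.8366 bits, H(Y|X) = 0.8307 bits, H(X,Y) = 1.6673 bits

Marginal of X (row sums):
  P(X=0) = 3/20 + 7/60 = 4/15
  P(X=1) = 17/30 + 1/6 = 11/15
H(X) = -[(4/15)·log₂(4/15) + (11/15)·log₂(11/15)]
  = 0.50850 + 0.32814 = 0.8366 bits

H(Y|X) = Σ_x P(x)·H(Y|X=x):
  X=0: P(X=0) = 4/15, P(Y|X=0) = (9/16, 7/16) → H(Y|X=0) = 0.98870
  X=1: P(X=1) = 11/15, P(Y|X=1) = (17/22, 5/22) → H(Y|X=1) = 0.77323
H(Y|X) = (4/15)·0.98870 + (11/15)·0.77323 = 0.8307 bits

H(X,Y) = -Σ_{x,y} P(x,y) log₂ P(x,y). Per-cell terms -P(x,y)·log₂P(x,y):
  X=0: 0.41054, 0.36161
  X=1: 0.46434, 0.43083
Sum of the 4 terms: H(X,Y) = 1.6673 bits

Chain rule check:
  H(X) + H(Y|X) = 0.8366 + 0.8307 = 1.6673 bits
  H(X,Y) = 1.6673 bits
✓ Chain rule verified.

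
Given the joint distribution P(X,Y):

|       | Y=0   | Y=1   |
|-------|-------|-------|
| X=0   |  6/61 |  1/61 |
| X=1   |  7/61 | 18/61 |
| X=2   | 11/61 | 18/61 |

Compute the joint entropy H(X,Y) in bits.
2.2696 bits

H(X,Y) = -Σ_{x,y} P(x,y) log₂ P(x,y). Per-cell terms -P(x,y)·log₂P(x,y):
  X=0: 0.329093, 0.097225
  X=1: 0.358421, 0.519584
  X=2: 0.445645, 0.519584
Sum of the 6 terms: H(X,Y) = 2.2696 bits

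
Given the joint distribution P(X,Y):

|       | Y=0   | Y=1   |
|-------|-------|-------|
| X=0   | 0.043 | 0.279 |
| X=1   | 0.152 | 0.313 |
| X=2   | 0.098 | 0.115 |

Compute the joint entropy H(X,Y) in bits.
2.3339 bits

H(X,Y) = -Σ_{x,y} P(x,y) log₂ P(x,y). Per-cell terms -P(x,y)·log₂P(x,y):
  X=0: 0.19520, 0.51382
  X=1: 0.41311, 0.52451
  X=2: 0.32841, 0.35883
Sum of the 6 terms: H(X,Y) = 2.3339 bits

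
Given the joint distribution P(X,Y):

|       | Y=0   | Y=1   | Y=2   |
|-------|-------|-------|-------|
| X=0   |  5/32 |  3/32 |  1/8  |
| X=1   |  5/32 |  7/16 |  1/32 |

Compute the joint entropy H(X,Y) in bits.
2.2101 bits

H(X,Y) = -Σ_{x,y} P(x,y) log₂ P(x,y). Per-cell terms -P(x,y)·log₂P(x,y):
  X=0: 0.41845, 0.32016, 0.37500
  X=1: 0.41845, 0.52178, 0.15625
Sum of the 6 terms: H(X,Y) = 2.2101 bits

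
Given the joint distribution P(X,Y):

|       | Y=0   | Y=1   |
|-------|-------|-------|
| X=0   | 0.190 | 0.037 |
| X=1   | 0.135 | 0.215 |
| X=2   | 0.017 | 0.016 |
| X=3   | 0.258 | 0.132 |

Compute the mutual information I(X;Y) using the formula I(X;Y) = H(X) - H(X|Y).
0.0956 bits

I(X;Y) = H(X) - H(X|Y)

Marginal of X (row sums):
  P(X=0) = 0.190 + 0.037 = 0.227
  P(X=1) = 0.135 + 0.215 = 0.350
  P(X=2) = 0.017 + 0.016 = 0.033
  P(X=3) = 0.258 + 0.132 = 0.390
H(X) = -[0.227·log₂(0.227) + 0.350·log₂(0.350) + 0.033·log₂(0.033) + 0.390·log₂(0.390)]
  = 0.48561 + 0.53010 + 0.16241 + 0.52980 = 1.7079 bits

Marginal of Y (column sums):
  P(Y=0) = 0.190 + 0.135 + 0.017 + 0.258 = 0.600
  P(Y=1) = 0.037 + 0.215 + 0.016 + 0.132 = 0.400
H(X|Y) = Σ_y P(y)·H(X|Y=y):
  Y=0: P(Y=0) = 0.600, P(X|Y=0) = (19/60, 9/40, 17/600, 43/100) → H(X|Y=0) = 1.67878
  Y=1: P(Y=1) = 0.400, P(X|Y=1) = (37/400, 43/80, 1/25, 33/100) → H(X|Y=1) = 1.51268
H(X|Y) = 0.600·1.67878 + 0.400·1.51268 = 1.6123 bits

I(X;Y) = H(X) - H(X|Y) = 1.7079 - 1.6123 = 0.0956 bits

Cross-check via I(X;Y) = H(X) + H(Y) - H(X,Y): computing H(Y) from the column sums and H(X,Y) from the 8 cells in the same way gives H(Y) = 0.9710 bits and H(X,Y) = 2.5833 bits, so
I(X;Y) = 1.7079 + 0.9710 - 2.5833 = 0.0956 bits ✓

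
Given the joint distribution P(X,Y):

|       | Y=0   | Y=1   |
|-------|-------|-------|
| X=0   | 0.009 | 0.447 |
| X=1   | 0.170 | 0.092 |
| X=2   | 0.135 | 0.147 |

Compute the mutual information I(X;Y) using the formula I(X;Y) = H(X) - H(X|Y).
0.3073 bits

I(X;Y) = H(X) - H(X|Y)

Marginal of X (row sums):
  P(X=0) = 0.009 + 0.447 = 0.456
  P(X=1) = 0.170 + 0.092 = 0.262
  P(X=2) = 0.135 + 0.147 = 0.282
H(X) = -[0.456·log₂(0.456) + 0.262·log₂(0.262) + 0.282·log₂(0.282)]
  = 0.5166 + 0.5063 + 0.5150 = 1.5379 bits

Marginal of Y (column sums):
  P(Y=0) = 0.009 + 0.170 + 0.135 = 0.314
  P(Y=1) = 0.447 + 0.092 + 0.147 = 0.686
H(X|Y) = Σ_y P(y)·H(X|Y=y):
  Y=0: P(Y=0) = 0.314, P(X|Y=0) = (9/314, 85/157, 135/314) → H(X|Y=0) = 1.1497
  Y=1: P(Y=1) = 0.686, P(X|Y=1) = (447/686, 46/343, 3/14) → H(X|Y=1) = 1.2676
H(X|Y) = 0.314·1.1497 + 0.686·1.2676 = 1.2306 bits

I(X;Y) = H(X) - H(X|Y) = 1.5379 - 1.2306 = 0.3073 bits

Cross-check via I(X;Y) = H(X) + H(Y) - H(X,Y): computing H(Y) from the column sums and H(X,Y) from the 6 cells in the same way gives H(Y) = 0.8977 bits and H(X,Y) = 2.1283 bits, so
I(X;Y) = 1.5379 + 0.8977 - 2.1283 = 0.3073 bits ✓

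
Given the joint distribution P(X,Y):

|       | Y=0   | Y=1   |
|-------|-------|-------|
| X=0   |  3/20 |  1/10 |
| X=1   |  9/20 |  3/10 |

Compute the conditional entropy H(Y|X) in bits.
0.9710 bits

H(Y|X) = H(X,Y) - H(X)

H(X,Y) = -Σ_{x,y} P(x,y) log₂ P(x,y). Per-cell terms -P(x,y)·log₂P(x,y):
  X=0: 0.410545, 0.332193
  X=1: 0.518401, 0.521090
Sum of the 4 terms: H(X,Y) = 1.782229 bits

Marginal of X (row sums):
  P(X=0) = 3/20 + 1/10 = 1/4
  P(X=1) = 9/20 + 3/10 = 3/4
H(X) = -[(1/4)·log₂(1/4) + (3/4)·log₂(3/4)]
  = 0.500000 + 0.311278 = 0.811278 bits

H(Y|X) = H(X,Y) - H(X) = 1.782229 - 0.811278 = 0.9710 bits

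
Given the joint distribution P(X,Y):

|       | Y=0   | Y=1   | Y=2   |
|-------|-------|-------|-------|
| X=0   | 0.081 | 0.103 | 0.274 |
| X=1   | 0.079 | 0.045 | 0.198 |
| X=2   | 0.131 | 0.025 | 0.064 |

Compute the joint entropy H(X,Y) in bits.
2.8675 bits

H(X,Y) = -Σ_{x,y} P(x,y) log₂ P(x,y). Per-cell terms -P(x,y)·log₂P(x,y):
  X=0: 0.29370, 0.33777, 0.51176
  X=1: 0.28930, 0.20133, 0.46261
  X=2: 0.38414, 0.13305, 0.25381
Sum of the 9 terms: H(X,Y) = 2.8675 bits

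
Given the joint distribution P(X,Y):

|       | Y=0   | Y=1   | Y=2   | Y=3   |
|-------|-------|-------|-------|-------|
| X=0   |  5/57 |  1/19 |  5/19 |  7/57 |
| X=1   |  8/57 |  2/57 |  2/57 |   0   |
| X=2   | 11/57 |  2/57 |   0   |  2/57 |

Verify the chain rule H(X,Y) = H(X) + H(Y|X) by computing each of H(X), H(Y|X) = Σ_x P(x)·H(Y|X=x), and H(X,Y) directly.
H(X) = 1.4675 bits, H(Y|X) = 1.4764 bits, H(X,Y) = 2.9439 bits

Marginal of X (row sums):
  P(X=0) = 5/57 + 1/19 + 5/19 + 7/57 = 10/19
  P(X=1) = 8/57 + 2/57 + 2/57 + 0 = 4/19
  P(X=2) = 11/57 + 2/57 + 0 + 2/57 = 5/19
H(X) = -[(10/19)·log₂(10/19) + (4/19)·log₂(4/19) + (5/19)·log₂(5/19)]
  = 0.48737 + 0.47325 + 0.50684 = 1.4675 bits

H(Y|X) = Σ_x P(x)·H(Y|X=x):
  X=0: P(X=0) = 10/19, P(Y|X=0) = (1/6, 1/10, 1/2, 7/30) → H(Y|X=0) = 1.75291
  X=1: P(X=1) = 4/19, P(Y|X=1) = (2/3, 1/6, 1/6, 0) → H(Y|X=1) = 1.25163
  X=2: P(X=2) = 5/19, P(Y|X=2) = (11/15, 2/15, 0, 2/15) → H(Y|X=2) = 1.10331
H(Y|X) = (10/19)·1.75291 + (4/19)·1.25163 + (5/19)·1.10331 = 1.4764 bits

H(X,Y) = -Σ_{x,y} P(x,y) log₂ P(x,y). Per-cell terms -P(x,y)·log₂P(x,y):
  X=0: 0.30798, 0.22358, 0.50684, 0.37156
  X=1: 0.39760, 0.16958, 0.16958, 0.00000
  X=2: 0.45804, 0.16958, 0.00000, 0.16958
  (cells with P = 0 contribute 0)
Sum of the 12 terms: H(X,Y) = 2.9439 bits

Chain rule check:
  H(X) + H(Y|X) = 1.4675 + 1.4764 = 2.9439 bits
  H(X,Y) = 2.9439 bits
✓ Chain rule verified.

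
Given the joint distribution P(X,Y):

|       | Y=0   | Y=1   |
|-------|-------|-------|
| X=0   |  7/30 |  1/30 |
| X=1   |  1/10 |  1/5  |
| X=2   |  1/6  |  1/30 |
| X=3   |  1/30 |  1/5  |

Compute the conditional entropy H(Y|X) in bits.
0.6885 bits

H(Y|X) = H(X,Y) - H(X)

H(X,Y) = -Σ_{x,y} P(x,y) log₂ P(x,y). Per-cell terms -P(x,y)·log₂P(x,y):
  X=0: 0.48989, 0.16356
  X=1: 0.33219, 0.46439
  X=2: 0.43083, 0.16356
  X=3: 0.16356, 0.46439
Sum of the 8 terms: H(X,Y) = 2.6724 bits

Marginal of X (row sums):
  P(X=0) = 7/30 + 1/30 = 4/15
  P(X=1) = 1/10 + 1/5 = 3/10
  P(X=2) = 1/6 + 1/30 = 1/5
  P(X=3) = 1/30 + 1/5 = 7/30
H(X) = -[(4/15)·log₂(4/15) + (3/10)·log₂(3/10) + (1/5)·log₂(1/5) + (7/30)·log₂(7/30)]
  = 0.50850 + 0.52109 + 0.46439 + 0.48989 = 1.9839 bits

H(Y|X) = H(X,Y) - H(X) = 2.6724 - 1.9839 = 0.6885 bits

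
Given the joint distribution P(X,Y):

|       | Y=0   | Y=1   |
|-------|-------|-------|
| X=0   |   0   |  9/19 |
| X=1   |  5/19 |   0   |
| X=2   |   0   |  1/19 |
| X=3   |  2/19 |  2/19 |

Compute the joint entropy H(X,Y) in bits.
1.9248 bits

H(X,Y) = -Σ_{x,y} P(x,y) log₂ P(x,y). Per-cell terms -P(x,y)·log₂P(x,y):
  X=0: 0.0000, 0.5106
  X=1: 0.5068, 0.0000
  X=2: 0.0000, 0.2236
  X=3: 0.3419, 0.3419
  (cells with P = 0 contribute 0)
Sum of the 8 terms: H(X,Y) = 1.9248 bits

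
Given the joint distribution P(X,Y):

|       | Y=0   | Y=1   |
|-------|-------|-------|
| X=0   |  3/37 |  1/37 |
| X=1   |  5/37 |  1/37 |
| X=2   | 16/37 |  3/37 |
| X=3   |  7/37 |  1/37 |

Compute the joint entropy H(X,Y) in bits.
2.3778 bits

H(X,Y) = -Σ_{x,y} P(x,y) log₂ P(x,y). Per-cell terms -P(x,y)·log₂P(x,y):
  X=0: 0.29388, 0.14080
  X=1: 0.39021, 0.14080
  X=2: 0.52301, 0.29388
  X=3: 0.45445, 0.14080
Sum of the 8 terms: H(X,Y) = 2.3778 bits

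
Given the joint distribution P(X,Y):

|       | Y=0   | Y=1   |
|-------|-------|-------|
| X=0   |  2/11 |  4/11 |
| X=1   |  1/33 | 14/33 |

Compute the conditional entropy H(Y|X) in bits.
0.6615 bits

H(Y|X) = H(X,Y) - H(X)

H(X,Y) = -Σ_{x,y} P(x,y) log₂ P(x,y). Per-cell terms -P(x,y)·log₂P(x,y):
  X=0: 0.44717, 0.53070
  X=1: 0.15286, 0.52480
Sum of the 4 terms: H(X,Y) = 1.6555 bits

Marginal of X (row sums):
  P(X=0) = 2/11 + 4/11 = 6/11
  P(X=1) = 1/33 + 14/33 = 5/11
H(X) = -[(6/11)·log₂(6/11) + (5/11)·log₂(5/11)]
  = 0.47698 + 0.51705 = 0.9940 bits

H(Y|X) = H(X,Y) - H(X) = 1.6555 - 0.9940 = 0.6615 bits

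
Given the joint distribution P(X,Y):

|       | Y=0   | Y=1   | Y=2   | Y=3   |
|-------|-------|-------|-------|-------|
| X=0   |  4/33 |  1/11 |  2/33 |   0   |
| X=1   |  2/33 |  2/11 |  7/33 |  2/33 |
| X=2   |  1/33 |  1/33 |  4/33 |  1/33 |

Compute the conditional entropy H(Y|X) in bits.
1.6894 bits

H(Y|X) = H(X,Y) - H(X)

H(X,Y) = -Σ_{x,y} P(x,y) log₂ P(x,y). Per-cell terms -P(x,y)·log₂P(x,y):
  X=0: 0.36902, 0.31449, 0.24511, 0.00000
  X=1: 0.24511, 0.44717, 0.47452, 0.24511
  X=2: 0.15286, 0.15286, 0.36902, 0.15286
  (cells with P = 0 contribute 0)
Sum of the 12 terms: H(X,Y) = 3.1681 bits

Marginal of X (row sums):
  P(X=0) = 4/33 + 1/11 + 2/33 + 0 = 3/11
  P(X=1) = 2/33 + 2/11 + 7/33 + 2/33 = 17/33
  P(X=2) = 1/33 + 1/33 + 4/33 + 1/33 = 7/33
H(X) = -[(3/11)·log₂(3/11) + (17/33)·log₂(17/33) + (7/33)·log₂(7/33)]
  = 0.51122 + 0.49296 + 0.47452 = 1.4787 bits

H(Y|X) = H(X,Y) - H(X) = 3.1681 - 1.4787 = 1.6894 bits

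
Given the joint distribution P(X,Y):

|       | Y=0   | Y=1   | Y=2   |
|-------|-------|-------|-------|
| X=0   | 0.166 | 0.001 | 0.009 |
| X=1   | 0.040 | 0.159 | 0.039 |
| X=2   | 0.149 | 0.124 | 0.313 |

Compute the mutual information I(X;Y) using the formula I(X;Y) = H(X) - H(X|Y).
0.3641 bits

I(X;Y) = H(X) - H(X|Y)

Marginal of X (row sums):
  P(X=0) = 0.166 + 0.001 + 0.009 = 0.176
  P(X=1) = 0.040 + 0.159 + 0.039 = 0.238
  P(X=2) = 0.149 + 0.124 + 0.313 = 0.586
H(X) = -[0.176·log₂(0.176) + 0.238·log₂(0.238) + 0.586·log₂(0.586)]
  = 0.4411 + 0.4929 + 0.4518 = 1.3858 bits

Marginal of Y (column sums):
  P(Y=0) = 0.166 + 0.040 + 0.149 = 0.355
  P(Y=1) = 0.001 + 0.159 + 0.124 = 0.284
  P(Y=2) = 0.009 + 0.039 + 0.313 = 0.361
H(X|Y) = Σ_y P(y)·H(X|Y=y):
  Y=0: P(Y=0) = 0.355, P(X|Y=0) = (166/355, 8/71, 149/355) → H(X|Y=0) = 1.3934
  Y=1: P(Y=1) = 0.284, P(X|Y=1) = (1/284, 159/284, 31/71) → H(X|Y=1) = 1.0192
  Y=2: P(Y=2) = 0.361, P(X|Y=2) = (9/361, 39/361, 313/361) → H(X|Y=2) = 0.6581
H(X|Y) = 0.355·1.3934 + 0.284·1.0192 + 0.361·0.6581 = 1.0217 bits

I(X;Y) = H(X) - H(X|Y) = 1.3858 - 1.0217 = 0.3641 bits

Cross-check via I(X;Y) = H(X) + H(Y) - H(X,Y): computing H(Y) from the column sums and H(X,Y) from the 9 cells in the same way gives H(Y) = 1.5768 bits and H(X,Y) = 2.5985 bits, so
I(X;Y) = 1.3858 + 1.5768 - 2.5985 = 0.3641 bits ✓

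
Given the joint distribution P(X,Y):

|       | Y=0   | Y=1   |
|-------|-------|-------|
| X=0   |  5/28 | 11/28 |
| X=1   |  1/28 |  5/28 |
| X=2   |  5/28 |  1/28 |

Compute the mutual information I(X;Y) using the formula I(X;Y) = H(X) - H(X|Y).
0.1760 bits

I(X;Y) = H(X) - H(X|Y)

Marginal of X (row sums):
  P(X=0) = 5/28 + 11/28 = 4/7
  P(X=1) = 1/28 + 5/28 = 3/14
  P(X=2) = 5/28 + 1/28 = 3/14
H(X) = -[(4/7)·log₂(4/7) + (3/14)·log₂(3/14) + (3/14)·log₂(3/14)]
  = 0.46135 + 0.47623 + 0.47623 = 1.4138 bits

Marginal of Y (column sums):
  P(Y=0) = 5/28 + 1/28 + 5/28 = 11/28
  P(Y=1) = 11/28 + 5/28 + 1/28 = 17/28
H(X|Y) = Σ_y P(y)·H(X|Y=y):
  Y=0: P(Y=0) = 11/28, P(X|Y=0) = (5/11, 1/11, 5/11) → H(X|Y=0) = 1.34859
  Y=1: P(Y=1) = 17/28, P(X|Y=1) = (11/17, 5/17, 1/17) → H(X|Y=1) = 1.16609
H(X|Y) = (11/28)·1.34859 + (17/28)·1.16609 = 1.2378 bits

I(X;Y) = H(X) - H(X|Y) = 1.4138 - 1.2378 = 0.1760 bits

Cross-check via I(X;Y) = H(X) + H(Y) - H(X,Y): computing H(Y) from the column sums and H(X,Y) from the 6 cells in the same way gives H(Y) = 0.9666 bits and H(X,Y) = 2.2044 bits, so
I(X;Y) = 1.4138 + 0.9666 - 2.2044 = 0.1760 bits ✓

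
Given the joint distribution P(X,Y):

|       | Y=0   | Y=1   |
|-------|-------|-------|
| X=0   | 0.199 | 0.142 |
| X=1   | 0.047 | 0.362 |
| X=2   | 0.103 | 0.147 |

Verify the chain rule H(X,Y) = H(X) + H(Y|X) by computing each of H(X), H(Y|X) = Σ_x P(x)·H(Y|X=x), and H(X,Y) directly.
H(X) = 1.5568 bits, H(Y|X) = 0.7889 bits, H(X,Y) = 2.3458 bits

Marginal of X (row sums):
  P(X=0) = 0.199 + 0.142 = 0.341
  P(X=1) = 0.047 + 0.362 = 0.409
  P(X=2) = 0.103 + 0.147 = 0.250
H(X) = -[0.341·log₂(0.341) + 0.409·log₂(0.409) + 0.250·log₂(0.250)]
  = 0.5293 + 0.5275 + 0.5000 = 1.5568 bits

H(Y|X) = Σ_x P(x)·H(Y|X=x):
  X=0: P(X=0) = 0.341, P(Y|X=0) = (199/341, 142/341) → H(Y|X=0) = 0.9797
  X=1: P(X=1) = 0.409, P(Y|X=1) = (47/409, 362/409) → H(Y|X=1) = 0.5146
  X=2: P(X=2) = 0.250, P(Y|X=2) = (103/250, 147/250) → H(Y|X=2) = 0.9775
H(Y|X) = 0.341·0.9797 + 0.409·0.5146 + 0.250·0.9775 = 0.7889 bits

H(X,Y) = -Σ_{x,y} P(x,y) log₂ P(x,y). Per-cell terms -P(x,y)·log₂P(x,y):
  X=0: 0.4635, 0.3999
  X=1: 0.2073, 0.5307
  X=2: 0.3378, 0.4066
Sum of the 6 terms: H(X,Y) = 2.3458 bits

Chain rule check:
  H(X) + H(Y|X) = 1.5568 + 0.7889 = 2.3457 bits
  H(X,Y) = 2.3458 bits
✓ Chain rule verified (Δ = 0.0001 is 4-dp rounding noise: each of the three values was rounded independently).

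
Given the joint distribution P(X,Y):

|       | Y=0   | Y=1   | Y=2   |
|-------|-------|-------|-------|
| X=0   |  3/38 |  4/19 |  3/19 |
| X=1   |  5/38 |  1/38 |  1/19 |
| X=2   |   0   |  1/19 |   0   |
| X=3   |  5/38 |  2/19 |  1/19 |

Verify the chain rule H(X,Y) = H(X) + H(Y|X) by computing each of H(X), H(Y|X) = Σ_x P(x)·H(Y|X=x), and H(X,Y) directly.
H(X) = 1.7337 bits, H(Y|X) = 1.3699 bits, H(X,Y) = 3.1036 bits

Marginal of X (row sums):
  P(X=0) = 3/38 + 4/19 + 3/19 = 17/38
  P(X=1) = 5/38 + 1/38 + 1/19 = 4/19
  P(X=2) = 0 + 1/19 + 0 = 1/19
  P(X=3) = 5/38 + 2/19 + 1/19 = 11/38
H(X) = -[(17/38)·log₂(17/38) + (4/19)·log₂(4/19) + (1/19)·log₂(1/19) + (11/38)·log₂(11/38)]
  = 0.51916 + 0.47325 + 0.22358 + 0.51772 = 1.7337 bits

H(Y|X) = Σ_x P(x)·H(Y|X=x):
  X=0: P(X=0) = 17/38, P(Y|X=0) = (3/17, 8/17, 6/17) → H(Y|X=0) = 1.48366
  X=1: P(X=1) = 4/19, P(Y|X=1) = (5/8, 1/8, 1/4) → H(Y|X=1) = 1.29879
  X=2: P(X=2) = 1/19, P(Y|X=2) = (0, 1, 0) → H(Y|X=2) = 0.00000
  X=3: P(X=3) = 11/38, P(Y|X=3) = (5/11, 4/11, 2/11) → H(Y|X=3) = 1.49492
H(Y|X) = (17/38)·1.48366 + (4/19)·1.29879 + (1/19)·0.00000 + (11/38)·1.49492 = 1.3699 bits

H(X,Y) = -Σ_{x,y} P(x,y) log₂ P(x,y). Per-cell terms -P(x,y)·log₂P(x,y):
  X=0: 0.28918, 0.47325, 0.42047
  X=1: 0.38500, 0.13810, 0.22358
  X=2: 0.00000, 0.22358, 0.00000
  X=3: 0.38500, 0.34189, 0.22358
  (cells with P = 0 contribute 0)
Sum of the 12 terms: H(X,Y) = 3.1036 bits

Chain rule check:
  H(X) + H(Y|X) = 1.7337 + 1.3699 = 3.1036 bits
  H(X,Y) = 3.1036 bits
✓ Chain rule verified.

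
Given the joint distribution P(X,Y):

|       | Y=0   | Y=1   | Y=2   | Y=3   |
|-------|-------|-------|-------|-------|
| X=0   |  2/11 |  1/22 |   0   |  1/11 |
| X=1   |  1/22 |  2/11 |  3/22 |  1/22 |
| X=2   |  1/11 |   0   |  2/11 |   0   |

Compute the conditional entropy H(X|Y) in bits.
1.0415 bits

H(X|Y) = H(X,Y) - H(Y)

H(X,Y) = -Σ_{x,y} P(x,y) log₂ P(x,y). Per-cell terms -P(x,y)·log₂P(x,y):
  X=0: 0.44717, 0.20270, 0.00000, 0.31449
  X=1: 0.20270, 0.44717, 0.39197, 0.20270
  X=2: 0.31449, 0.00000, 0.44717, 0.00000
  (cells with P = 0 contribute 0)
Sum of the 12 terms: H(X,Y) = 2.9706 bits

Marginal of Y (column sums):
  P(Y=0) = 2/11 + 1/22 + 1/11 = 7/22
  P(Y=1) = 1/22 + 2/11 + 0 = 5/22
  P(Y=2) = 0 + 3/22 + 2/11 = 7/22
  P(Y=3) = 1/11 + 1/22 + 0 = 3/22
H(Y) = -[(7/22)·log₂(7/22) + (5/22)·log₂(5/22) + (7/22)·log₂(7/22) + (3/22)·log₂(3/22)]
  = 0.52566 + 0.48580 + 0.52566 + 0.39197 = 1.9291 bits

H(X|Y) = H(X,Y) - H(Y) = 2.9706 - 1.9291 = 1.0415 bits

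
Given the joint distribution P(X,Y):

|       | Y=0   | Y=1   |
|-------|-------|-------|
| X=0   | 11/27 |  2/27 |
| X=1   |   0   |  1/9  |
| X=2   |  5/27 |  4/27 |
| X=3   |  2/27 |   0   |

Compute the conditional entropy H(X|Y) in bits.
1.3767 bits

H(X|Y) = H(X,Y) - H(Y)

H(X,Y) = -Σ_{x,y} P(x,y) log₂ P(x,y). Per-cell terms -P(x,y)·log₂P(x,y):
  X=0: 0.527778, 0.278140
  X=1: 0.000000, 0.352214
  X=2: 0.450548, 0.408131
  X=3: 0.278140, 0.000000
  (cells with P = 0 contribute 0)
Sum of the 8 terms: H(X,Y) = 2.294951 bits

Marginal of Y (column sums):
  P(Y=0) = 11/27 + 0 + 5/27 + 2/27 = 2/3
  P(Y=1) = 2/27 + 1/9 + 4/27 + 0 = 1/3
H(Y) = -[(2/3)·log₂(2/3) + (1/3)·log₂(1/3)]
  = 0.389975 + 0.528321 = 0.918296 bits

H(X|Y) = H(X,Y) - H(Y) = 2.294951 - 0.918296 = 1.3767 bits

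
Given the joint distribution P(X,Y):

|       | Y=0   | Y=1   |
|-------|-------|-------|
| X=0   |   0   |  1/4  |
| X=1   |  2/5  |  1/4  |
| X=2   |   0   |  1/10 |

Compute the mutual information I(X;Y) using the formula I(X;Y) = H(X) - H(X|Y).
0.3461 bits

I(X;Y) = H(X) - H(X|Y)

Marginal of X (row sums):
  P(X=0) = 0 + 1/4 = 1/4
  P(X=1) = 2/5 + 1/4 = 13/20
  P(X=2) = 0 + 1/10 = 1/10
H(X) = -[(1/4)·log₂(1/4) + (13/20)·log₂(13/20) + (1/10)·log₂(1/10)]
  = 0.5000000 + 0.4039674 + 0.3321928 = 1.236160 bits

Marginal of Y (column sums):
  P(Y=0) = 0 + 2/5 + 0 = 2/5
  P(Y=1) = 1/4 + 1/4 + 1/10 = 3/5
H(X|Y) = Σ_y P(y)·H(X|Y=y):
  Y=0: P(Y=0) = 2/5, P(X|Y=0) = (0, 1, 0) → H(X|Y=0) = 0.0000000
  Y=1: P(Y=1) = 3/5, P(X|Y=1) = (5/12, 5/12, 1/6) → H(X|Y=1) = 1.4833558
H(X|Y) = (2/5)·0.0000000 + (3/5)·1.4833558 = 0.890013 bits

I(X;Y) = H(X) - H(X|Y) = 1.236160 - 0.890013 = 0.3461 bits

Cross-check via I(X;Y) = H(X) + H(Y) - H(X,Y): computing H(Y) from the column sums and H(X,Y) from the 6 cells in the same way gives H(Y) = 0.970951 bits and H(X,Y) = 1.860964 bits, so
I(X;Y) = 1.236160 + 0.970951 - 1.860964 = 0.3461 bits ✓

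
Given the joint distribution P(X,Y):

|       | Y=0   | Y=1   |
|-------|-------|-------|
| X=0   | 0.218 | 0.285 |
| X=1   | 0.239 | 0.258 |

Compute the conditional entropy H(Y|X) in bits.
0.9930 bits

H(Y|X) = H(X,Y) - H(X)

H(X,Y) = -Σ_{x,y} P(x,y) log₂ P(x,y). Per-cell terms -P(x,y)·log₂P(x,y):
  X=0: 0.4791, 0.5161
  X=1: 0.4935, 0.5043
Sum of the 4 terms: H(X,Y) = 1.9930 bits

Marginal of X (row sums):
  P(X=0) = 0.218 + 0.285 = 0.503
  P(X=1) = 0.239 + 0.258 = 0.497
H(X) = -[0.503·log₂(0.503) + 0.497·log₂(0.497)]
  = 0.4987 + 0.5013 = 1.0000 bits

H(Y|X) = H(X,Y) - H(X) = 1.9930 - 1.0000 = 0.9930 bits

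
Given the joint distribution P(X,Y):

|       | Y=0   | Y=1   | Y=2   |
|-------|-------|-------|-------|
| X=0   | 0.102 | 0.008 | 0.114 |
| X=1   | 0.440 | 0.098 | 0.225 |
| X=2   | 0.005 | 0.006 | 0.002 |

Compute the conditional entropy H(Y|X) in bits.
1.3203 bits

H(Y|X) = H(X,Y) - H(X)

H(X,Y) = -Σ_{x,y} P(x,y) log₂ P(x,y). Per-cell terms -P(x,y)·log₂P(x,y):
  X=0: 0.33592, 0.05573, 0.35715
  X=1: 0.52115, 0.32841, 0.48420
  X=2: 0.03822, 0.04428, 0.01793
Sum of the 9 terms: H(X,Y) = 2.1830 bits

Marginal of X (row sums):
  P(X=0) = 0.102 + 0.008 + 0.114 = 0.224
  P(X=1) = 0.440 + 0.098 + 0.225 = 0.763
  P(X=2) = 0.005 + 0.006 + 0.002 = 0.013
H(X) = -[0.224·log₂(0.224) + 0.763·log₂(0.763) + 0.013·log₂(0.013)]
  = 0.48349 + 0.29776 + 0.08145 = 0.8627 bits

H(Y|X) = H(X,Y) - H(X) = 2.1830 - 0.8627 = 1.3203 bits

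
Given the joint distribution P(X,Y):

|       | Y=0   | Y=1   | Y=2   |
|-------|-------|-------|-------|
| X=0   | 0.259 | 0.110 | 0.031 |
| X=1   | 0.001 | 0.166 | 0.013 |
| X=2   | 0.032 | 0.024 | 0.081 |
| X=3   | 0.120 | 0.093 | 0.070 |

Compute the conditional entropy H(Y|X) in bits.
1.1856 bits

H(Y|X) = H(X,Y) - H(X)

H(X,Y) = -Σ_{x,y} P(x,y) log₂ P(x,y). Per-cell terms -P(x,y)·log₂P(x,y):
  X=0: 0.504785, 0.350287, 0.155359
  X=1: 0.009966, 0.430064, 0.081449
  X=2: 0.158905, 0.129140, 0.293701
  X=3: 0.367067, 0.318676, 0.268555
Sum of the 12 terms: H(X,Y) = 3.06795 bits

Marginal of X (row sums):
  P(X=0) = 0.259 + 0.110 + 0.031 = 0.400
  P(X=1) = 0.001 + 0.166 + 0.013 = 0.180
  P(X=2) = 0.032 + 0.024 + 0.081 = 0.137
  P(X=3) = 0.120 + 0.093 + 0.070 = 0.283
H(X) = -[0.400·log₂(0.400) + 0.180·log₂(0.180) + 0.137·log₂(0.137) + 0.283·log₂(0.283)]
  = 0.528771 + 0.445308 + 0.392882 + 0.515379 = 1.88234 bits

H(Y|X) = H(X,Y) - H(X) = 3.06795 - 1.88234 = 1.1856 bits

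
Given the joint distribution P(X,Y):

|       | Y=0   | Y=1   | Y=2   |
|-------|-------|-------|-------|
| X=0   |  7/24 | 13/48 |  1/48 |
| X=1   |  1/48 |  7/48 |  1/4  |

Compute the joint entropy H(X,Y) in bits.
2.1666 bits

H(X,Y) = -Σ_{x,y} P(x,y) log₂ P(x,y). Per-cell terms -P(x,y)·log₂P(x,y):
  X=0: 0.51847, 0.51039, 0.11635
  X=1: 0.11635, 0.40507, 0.50000
Sum of the 6 terms: H(X,Y) = 2.1666 bits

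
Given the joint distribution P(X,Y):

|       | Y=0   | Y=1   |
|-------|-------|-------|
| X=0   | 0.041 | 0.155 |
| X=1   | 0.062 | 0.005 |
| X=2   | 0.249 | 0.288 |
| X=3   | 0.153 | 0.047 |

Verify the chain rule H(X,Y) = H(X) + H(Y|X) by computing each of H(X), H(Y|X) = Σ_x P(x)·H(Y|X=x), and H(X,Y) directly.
H(X) = 1.6682 bits, H(Y|X) = 0.8630 bits, H(X,Y) = 2.5311 bits

Marginal of X (row sums):
  P(X=0) = 0.041 + 0.155 = 0.196
  P(X=1) = 0.062 + 0.005 = 0.067
  P(X=2) = 0.249 + 0.288 = 0.537
  P(X=3) = 0.153 + 0.047 = 0.200
H(X) = -[0.196·log₂(0.196) + 0.067·log₂(0.067) + 0.537·log₂(0.537) + 0.200·log₂(0.200)]
  = 0.46081 + 0.26128 + 0.48169 + 0.46439 = 1.6682 bits

H(Y|X) = Σ_x P(x)·H(Y|X=x):
  X=0: P(X=0) = 0.196, P(Y|X=0) = (41/196, 155/196) → H(Y|X=0) = 0.73992
  X=1: P(X=1) = 0.067, P(Y|X=1) = (62/67, 5/67) → H(Y|X=1) = 0.38296
  X=2: P(X=2) = 0.537, P(Y|X=2) = (83/179, 96/179) → H(Y|X=2) = 0.99619
  X=3: P(X=3) = 0.200, P(Y|X=3) = (153/200, 47/200) → H(Y|X=3) = 0.78663
H(Y|X) = 0.196·0.73992 + 0.067·0.38296 + 0.537·0.99619 + 0.200·0.78663 = 0.8630 bits

H(X,Y) = -Σ_{x,y} P(x,y) log₂ P(x,y). Per-cell terms -P(x,y)·log₂P(x,y):
  X=0: 0.18894, 0.41690
  X=1: 0.24872, 0.03822
  X=2: 0.49944, 0.51721
  X=3: 0.41438, 0.20733
Sum of the 8 terms: H(X,Y) = 2.5311 bits

Chain rule check:
  H(X) + H(Y|X) = 1.6682 + 0.8630 = 2.5312 bits
  H(X,Y) = 2.5311 bits
✓ Chain rule verified (Δ = 0.0001 is 4-dp rounding noise: each of the three values was rounded independently).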